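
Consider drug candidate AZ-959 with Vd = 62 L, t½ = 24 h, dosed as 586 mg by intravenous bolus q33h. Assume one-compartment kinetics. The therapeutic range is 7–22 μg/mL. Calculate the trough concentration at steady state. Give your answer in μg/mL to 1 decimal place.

Over one 33-h interval, 33/24 ≈ 1.375 half-lives elapse, leaving f ≈ 0.3856 of each dose.
At steady state, accumulation factor R = 1/(1 − e^(−kτ)) ≈ 1.6276.
Single-dose peak C₀ = D/Vd = 586/62 ≈ 9.452 μg/mL.
Cmax,ss = C₀/(1 − f) ≈ 9.452/0.6144 ≈ 15.384 μg/mL.
Steady-state trough Cmin,ss = Cmax,ss·f ≈ 15.384 × 0.3856 ≈ 5.932 μg/mL.
Trough 5.9 μg/mL vs MEC 7 μg/mL: subtherapeutic.

5.9 μg/mL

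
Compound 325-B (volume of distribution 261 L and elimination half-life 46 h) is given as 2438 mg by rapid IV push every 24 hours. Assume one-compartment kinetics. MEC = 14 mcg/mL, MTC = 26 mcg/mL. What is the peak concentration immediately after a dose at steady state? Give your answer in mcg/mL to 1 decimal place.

τ/t½ = 24/46 ≈ 0.52174, so fraction remaining f = (1/2)^(24/46) ≈ 0.6965.
Accumulation ratio R = 1/(1 − f) ≈ 1/0.3035 ≈ 3.2949.
Each bolus raises the concentration by D/Vd = 2438/261 ≈ 9.341 mcg/mL.
Cmax,ss = C₀/(1 − f) ≈ 9.341/0.3035 ≈ 30.778 mcg/mL.
Peak 30.8 mcg/mL vs MTC 26 mcg/mL: exceeds toxic threshold.

30.8 mcg/mL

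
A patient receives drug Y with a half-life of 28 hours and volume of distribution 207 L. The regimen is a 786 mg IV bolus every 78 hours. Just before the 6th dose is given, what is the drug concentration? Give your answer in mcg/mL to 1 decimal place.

0.6 mcg/mL

f = (1/2)^(τ/t½) = (1/2)^(78/28) ≈ 0.1450.
C₀ = D/Vd = 786/207 ≈ 3.797 mcg/mL.
Before the 6th dose, 5 doses have been given. Superposition: Cmin = C₀·(f + f² + … + f^5).
≈ 3.797 × (0.1450 + 0.0210 + 0.0030 + 0.0004 + 0.0001) ≈ 3.797 × 0.1695 ≈ 0.644 mcg/mL.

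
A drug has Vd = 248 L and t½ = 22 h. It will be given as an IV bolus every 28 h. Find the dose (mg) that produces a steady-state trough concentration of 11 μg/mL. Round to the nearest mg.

3863 mg

τ/t½ = 28/22 ≈ 1.2727, so f = (1/2)^(28/22) ≈ 0.413877.
Cmin,ss = (D/Vd)·f/(1−f), so D = Cmin,ss·Vd·(1−f)/f.
D = 11 × 248 × (1−f)/f ≈ 11 × 248 × 1.41618 ≈ 3863.34 mg.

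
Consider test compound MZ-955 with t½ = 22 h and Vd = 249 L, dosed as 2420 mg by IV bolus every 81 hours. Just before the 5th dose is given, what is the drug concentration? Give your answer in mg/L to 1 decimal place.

f = (1/2)^(τ/t½) = (1/2)^(81/22) ≈ 0.0779.
C₀ = D/Vd = 2420/249 ≈ 9.719 mg/L.
Before the 5th dose, 4 doses have been given. Superposition: Cmin = C₀·(f + f² + … + f^4).
≈ 9.719 × (0.0779 + 0.0061 + 0.0005 + 0.0000) ≈ 9.719 × 0.0845 ≈ 0.821 mg/L.

0.8 mg/L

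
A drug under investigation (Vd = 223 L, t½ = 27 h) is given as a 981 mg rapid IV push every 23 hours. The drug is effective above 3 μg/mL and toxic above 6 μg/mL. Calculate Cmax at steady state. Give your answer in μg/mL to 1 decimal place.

9.9 μg/mL

k = ln2/t½ = ln2/27 ≈ 0.025672 h⁻¹; fraction remaining f = e^(−kτ) = e^(−0.025672×23) ≈ 0.5541.
At steady state, accumulation factor R = 1/(1 − e^(−kτ)) ≈ 2.2427.
Single-dose peak C₀ = D/Vd = 981/223 ≈ 4.399 μg/mL.
Steady-state peak Cmax,ss = C₀·R ≈ 4.399 × 2.2427 ≈ 9.866 μg/mL.
Peak 9.9 μg/mL vs MTC 6 μg/mL: exceeds toxic threshold.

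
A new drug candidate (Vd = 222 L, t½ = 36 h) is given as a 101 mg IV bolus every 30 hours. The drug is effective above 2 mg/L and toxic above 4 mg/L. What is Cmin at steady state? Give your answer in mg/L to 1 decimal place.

0.6 mg/L

Over one 30-h interval, 30/36 ≈ 0.83333 half-lives elapse, leaving f ≈ 0.5612 of each dose.
Each bolus raises the concentration by D/Vd = 101/222 ≈ 0.455 mg/L.
Steady-state trough Cmin,ss = C₀·f/(1−f) ≈ 0.455 × 0.5612/0.4388 ≈ 0.582 mg/L.
Trough 0.6 mg/L vs MEC 2 mg/L: subtherapeutic.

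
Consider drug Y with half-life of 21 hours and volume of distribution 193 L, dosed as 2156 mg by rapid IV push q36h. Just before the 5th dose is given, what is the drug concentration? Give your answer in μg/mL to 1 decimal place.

4.9 μg/mL

f = (1/2)^(τ/t½) = (1/2)^(36/21) ≈ 0.3048.
C₀ = D/Vd = 2156/193 ≈ 11.171 μg/mL.
Before the 5th dose, 4 doses have been given. Superposition: Cmin = C₀·(f + f² + … + f^4).
≈ 11.171 × (0.3048 + 0.0929 + 0.0283 + 0.0086) ≈ 11.171 × 0.4346 ≈ 4.855 μg/mL.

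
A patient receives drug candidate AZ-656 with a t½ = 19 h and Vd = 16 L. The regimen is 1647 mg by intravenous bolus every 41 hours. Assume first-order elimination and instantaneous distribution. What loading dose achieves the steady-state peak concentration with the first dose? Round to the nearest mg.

2123 mg

f = (1/2)^(41/19) ≈ 0.224083; accumulation ratio R = 1/(1−f) ≈ 1.28880.
Loading dose to hit Cmax,ss on first dose: D_load = D_maint·R ≈ 1647 × 1.28880 ≈ 2122.65 mg.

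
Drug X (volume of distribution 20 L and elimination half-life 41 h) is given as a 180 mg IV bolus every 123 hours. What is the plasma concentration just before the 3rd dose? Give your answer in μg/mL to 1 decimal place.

1.3 μg/mL

f = (1/2)^(τ/t½) = (1/2)^(123/41) ≈ 0.1250.
C₀ = D/Vd = 180/20 ≈ 9.000 μg/mL.
Before the 3rd dose, 2 doses have been given. Superposition: Cmin = C₀·(f + f²).
≈ 9.000 × (0.1250 + 0.0156) ≈ 9.000 × 0.1406 ≈ 1.265 μg/mL.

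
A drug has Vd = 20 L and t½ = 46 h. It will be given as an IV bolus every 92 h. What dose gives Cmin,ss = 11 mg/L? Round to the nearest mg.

τ/t½ = 92/46 ≈ 2, so f = (1/2)^(92/46) ≈ 0.250000.
Cmin,ss = (D/Vd)·f/(1−f), so D = Cmin,ss·Vd·(1−f)/f.
D = 11 × 20 × (1−f)/f ≈ 11 × 20 × 3.00000 ≈ 660.00 mg.

660 mg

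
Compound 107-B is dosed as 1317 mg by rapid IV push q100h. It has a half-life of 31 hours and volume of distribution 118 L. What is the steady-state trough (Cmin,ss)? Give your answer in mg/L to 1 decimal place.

1.3 mg/L

Over one 100-h interval, 100/31 ≈ 3.2258 half-lives elapse, leaving f ≈ 0.1069 of each dose.
At steady state, accumulation factor R = 1/(1 − e^(−kτ)) ≈ 1.1197.
Each bolus raises the concentration by D/Vd = 1317/118 ≈ 11.161 mg/L.
Cmax,ss = C₀/(1 − f) ≈ 11.161/0.8931 ≈ 12.497 mg/L.
One interval later, Cmin,ss = Cmax,ss·e^(−kτ) ≈ 12.497 × 0.1069 ≈ 1.336 mg/L.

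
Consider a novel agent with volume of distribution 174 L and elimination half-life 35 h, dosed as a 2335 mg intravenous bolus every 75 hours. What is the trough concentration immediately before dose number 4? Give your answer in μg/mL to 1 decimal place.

3.9 μg/mL

f = (1/2)^(τ/t½) = (1/2)^(75/35) ≈ 0.2264.
C₀ = D/Vd = 2335/174 ≈ 13.420 μg/mL.
Before the 4th dose, 3 doses have been given. Superposition: Cmin = C₀·(f + f² + … + f^3).
≈ 13.420 × (0.2264 + 0.0513 + 0.0116) ≈ 13.420 × 0.2893 ≈ 3.882 μg/mL.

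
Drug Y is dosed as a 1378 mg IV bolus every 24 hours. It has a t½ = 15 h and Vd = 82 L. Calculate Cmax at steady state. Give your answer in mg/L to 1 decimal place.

k = ln2/t½ = ln2/15 ≈ 0.046210 h⁻¹; fraction remaining f = e^(−kτ) = e^(−0.046210×24) ≈ 0.3299.
At steady state, accumulation factor R = 1/(1 − e^(−kτ)) ≈ 1.4923.
Single-dose peak C₀ = D/Vd = 1378/82 ≈ 16.805 mg/L.
Steady-state peak Cmax,ss = C₀·R ≈ 16.805 × 1.4923 ≈ 25.078 mg/L.

25.1 mg/L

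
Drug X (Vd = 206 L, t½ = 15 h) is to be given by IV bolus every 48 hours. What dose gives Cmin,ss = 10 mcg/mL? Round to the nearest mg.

16871 mg

τ/t½ = 48/15 ≈ 3.2, so f = (1/2)^(48/15) ≈ 0.108819.
Cmin,ss = (D/Vd)·f/(1−f), so D = Cmin,ss·Vd·(1−f)/f.
D = 10 × 206 × (1−f)/f ≈ 10 × 206 × 8.18957 ≈ 16870.51 mg.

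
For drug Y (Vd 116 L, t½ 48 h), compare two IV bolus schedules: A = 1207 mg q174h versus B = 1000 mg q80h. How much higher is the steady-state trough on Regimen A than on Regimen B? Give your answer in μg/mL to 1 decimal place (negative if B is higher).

Regimen A: f = (1/2)^(174/48) ≈ 0.0811; Cmin,ss = (1207/116)·f/(1−f) ≈ 0.918 μg/mL.
Regimen B: f = (1/2)^(80/48) ≈ 0.3150; Cmin,ss = (1000/116)·f/(1−f) ≈ 3.964 μg/mL.
Difference ≈ 0.918 − 3.964 ≈ -3.046 μg/mL.

-3.0 μg/mL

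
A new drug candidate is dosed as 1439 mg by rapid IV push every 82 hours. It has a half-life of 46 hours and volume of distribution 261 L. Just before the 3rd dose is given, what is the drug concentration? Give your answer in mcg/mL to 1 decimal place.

f = (1/2)^(τ/t½) = (1/2)^(82/46) ≈ 0.2907.
C₀ = D/Vd = 1439/261 ≈ 5.513 mcg/mL.
Before the 3rd dose, 2 doses have been given. Superposition: Cmin = C₀·(f + f²).
≈ 5.513 × (0.2907 + 0.0845) ≈ 5.513 × 0.3752 ≈ 2.068 mcg/mL.

2.1 mcg/mL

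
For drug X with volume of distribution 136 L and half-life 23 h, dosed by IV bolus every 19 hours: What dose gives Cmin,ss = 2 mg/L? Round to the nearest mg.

210 mg

τ/t½ = 19/23 ≈ 0.82609, so f = (1/2)^(19/23) ≈ 0.564057.
Cmin,ss = (D/Vd)·f/(1−f), so D = Cmin,ss·Vd·(1−f)/f.
D = 2 × 136 × (1−f)/f ≈ 2 × 136 × 0.77287 ≈ 210.22 mg.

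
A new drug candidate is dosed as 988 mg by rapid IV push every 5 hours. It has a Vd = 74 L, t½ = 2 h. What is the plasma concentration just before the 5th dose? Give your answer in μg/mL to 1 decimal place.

f = (1/2)^(τ/t½) = (1/2)^(5/2) ≈ 0.1768.
C₀ = D/Vd = 988/74 ≈ 13.351 μg/mL.
Before the 5th dose, 4 doses have been given. Superposition: Cmin = C₀·(f + f² + … + f^4).
≈ 13.351 × (0.1768 + 0.0313 + 0.0055 + 0.0010) ≈ 13.351 × 0.2146 ≈ 2.865 μg/mL.

2.9 μg/mL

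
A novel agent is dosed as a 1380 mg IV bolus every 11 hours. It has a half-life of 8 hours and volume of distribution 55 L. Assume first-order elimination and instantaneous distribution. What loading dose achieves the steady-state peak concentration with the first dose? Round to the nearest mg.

2246 mg

f = (1/2)^(11/8) ≈ 0.385553; accumulation ratio R = 1/(1−f) ≈ 1.62748.
Loading dose to hit Cmax,ss on first dose: D_load = D_maint·R ≈ 1380 × 1.62748 ≈ 2245.92 mg.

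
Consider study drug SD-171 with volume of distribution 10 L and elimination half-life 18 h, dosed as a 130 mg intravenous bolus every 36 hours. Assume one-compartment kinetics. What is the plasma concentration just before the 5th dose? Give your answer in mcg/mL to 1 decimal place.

4.3 mcg/mL

f = (1/2)^(τ/t½) = (1/2)^(36/18) ≈ 0.2500.
C₀ = D/Vd = 130/10 ≈ 13.000 mcg/mL.
Before the 5th dose, 4 doses have been given. Superposition: Cmin = C₀·(f + f² + … + f^4).
≈ 13.000 × (0.2500 + 0.0625 + 0.0156 + 0.0039) ≈ 13.000 × 0.3320 ≈ 4.316 mcg/mL.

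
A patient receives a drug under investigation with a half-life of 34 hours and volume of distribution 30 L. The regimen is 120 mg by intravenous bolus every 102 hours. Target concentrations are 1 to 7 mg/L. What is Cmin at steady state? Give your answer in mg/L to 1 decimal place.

τ = 102 h = 3 half-lives, so f = (1/2)^3 = 0.125.
Accumulation ratio R = 1/(1 − f) = 1/0.875 = 8/7.
Single-dose peak C₀ = D/Vd = 120/30 = 4 mg/L.
Steady-state peak Cmax,ss = C₀·R = 4 × 8/7 ≈ 4.571 mg/L.
Steady-state trough Cmin,ss = Cmax,ss·f ≈ 4.571 × 0.125 ≈ 0.571 mg/L.
Trough 0.6 mg/L vs MEC 1 mg/L: subtherapeutic.

0.6 mg/L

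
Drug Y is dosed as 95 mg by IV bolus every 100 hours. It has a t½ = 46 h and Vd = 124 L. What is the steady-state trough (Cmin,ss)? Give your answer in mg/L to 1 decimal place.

0.2 mg/L

k = ln2/t½ = ln2/46 ≈ 0.015068 h⁻¹; fraction remaining f = e^(−kτ) = e^(−0.015068×100) ≈ 0.2216.
Each bolus raises the concentration by D/Vd = 95/124 ≈ 0.766 mg/L.
Steady-state trough Cmin,ss = C₀·f/(1−f) ≈ 0.766 × 0.2216/0.7784 ≈ 0.218 mg/L.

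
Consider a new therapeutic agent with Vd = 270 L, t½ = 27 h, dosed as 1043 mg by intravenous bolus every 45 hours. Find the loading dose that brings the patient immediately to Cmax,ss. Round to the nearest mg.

f = (1/2)^(45/27) ≈ 0.314980; accumulation ratio R = 1/(1−f) ≈ 1.45981.
Loading dose to hit Cmax,ss on first dose: D_load = D_maint·R ≈ 1043 × 1.45981 ≈ 1522.58 mg.

1523 mg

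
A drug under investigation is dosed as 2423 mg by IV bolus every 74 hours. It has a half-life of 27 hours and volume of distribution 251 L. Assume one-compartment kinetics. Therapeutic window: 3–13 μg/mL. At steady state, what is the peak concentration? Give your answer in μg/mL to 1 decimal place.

11.4 μg/mL

Over one 74-h interval, 74/27 ≈ 2.7407 half-lives elapse, leaving f ≈ 0.1496 of each dose.
Accumulation ratio R = 1/(1 − f) ≈ 1/0.8504 ≈ 1.1759.
Single-dose peak C₀ = D/Vd = 2423/251 ≈ 9.653 μg/mL.
Cmax,ss = C₀/(1 − f) ≈ 9.653/0.8504 ≈ 11.351 μg/mL.
Peak 11.4 μg/mL vs MTC 13 μg/mL: below toxic threshold.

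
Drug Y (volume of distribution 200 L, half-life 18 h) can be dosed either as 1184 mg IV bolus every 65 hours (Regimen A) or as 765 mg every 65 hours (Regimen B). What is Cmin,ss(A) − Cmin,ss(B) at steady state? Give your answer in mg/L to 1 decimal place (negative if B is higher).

Regimen A: f = (1/2)^(65/18) ≈ 0.0818; Cmin,ss = (1184/200)·f/(1−f) ≈ 0.527 mg/L.
Regimen B: f = (1/2)^(65/18) ≈ 0.0818; Cmin,ss = (765/200)·f/(1−f) ≈ 0.341 mg/L.
Difference ≈ 0.527 − 0.341 ≈ 0.186 mg/L.

0.2 mg/L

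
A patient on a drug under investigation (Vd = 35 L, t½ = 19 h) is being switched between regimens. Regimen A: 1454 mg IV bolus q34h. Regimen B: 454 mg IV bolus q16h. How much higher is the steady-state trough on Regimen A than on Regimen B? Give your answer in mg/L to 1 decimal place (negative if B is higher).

Regimen A: f = (1/2)^(34/19) ≈ 0.2893; Cmin,ss = (1454/35)·f/(1−f) ≈ 16.911 mg/L.
Regimen B: f = (1/2)^(16/19) ≈ 0.5578; Cmin,ss = (454/35)·f/(1−f) ≈ 16.362 mg/L.
Difference ≈ 16.911 − 16.362 ≈ 0.549 mg/L.

0.5 mg/L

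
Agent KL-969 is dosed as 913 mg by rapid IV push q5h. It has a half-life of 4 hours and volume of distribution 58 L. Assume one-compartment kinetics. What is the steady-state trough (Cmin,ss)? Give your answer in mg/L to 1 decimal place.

11.4 mg/L

k = ln2/t½ = ln2/4 ≈ 0.173287 h⁻¹; fraction remaining f = e^(−kτ) = e^(−0.173287×5) ≈ 0.4204.
At steady state, accumulation factor R = 1/(1 − e^(−kτ)) ≈ 1.7253.
Single-dose peak C₀ = D/Vd = 913/58 ≈ 15.741 mg/L.
Steady-state peak Cmax,ss = C₀·R ≈ 15.741 × 1.7253 ≈ 27.158 mg/L.
One interval later, Cmin,ss = Cmax,ss·e^(−kτ) ≈ 27.158 × 0.4204 ≈ 11.417 mg/L.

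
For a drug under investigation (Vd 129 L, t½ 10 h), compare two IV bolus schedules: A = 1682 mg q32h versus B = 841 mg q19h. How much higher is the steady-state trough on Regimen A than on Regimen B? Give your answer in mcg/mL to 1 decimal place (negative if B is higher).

-0.8 mcg/mL

Regimen A: f = (1/2)^(32/10) ≈ 0.1088; Cmin,ss = (1682/129)·f/(1−f) ≈ 1.592 mcg/mL.
Regimen B: f = (1/2)^(19/10) ≈ 0.2679; Cmin,ss = (841/129)·f/(1−f) ≈ 2.386 mcg/mL.
Difference ≈ 1.592 − 2.386 ≈ -0.794 mcg/mL.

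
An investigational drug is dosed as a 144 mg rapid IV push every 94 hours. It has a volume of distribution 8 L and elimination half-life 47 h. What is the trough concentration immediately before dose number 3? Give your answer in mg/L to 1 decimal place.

5.6 mg/L

f = (1/2)^(τ/t½) = (1/2)^(94/47) ≈ 0.2500.
C₀ = D/Vd = 144/8 ≈ 18.000 mg/L.
Before the 3rd dose, 2 doses have been given. Superposition: Cmin = C₀·(f + f²).
≈ 18.000 × (0.2500 + 0.0625) ≈ 18.000 × 0.3125 ≈ 5.625 mg/L.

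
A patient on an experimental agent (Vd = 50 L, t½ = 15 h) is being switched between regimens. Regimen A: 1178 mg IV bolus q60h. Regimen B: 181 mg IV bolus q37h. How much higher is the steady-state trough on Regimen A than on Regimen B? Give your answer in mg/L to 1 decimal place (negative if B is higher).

Regimen A: f = (1/2)^(60/15) ≈ 0.0625; Cmin,ss = (1178/50)·f/(1−f) ≈ 1.571 mg/L.
Regimen B: f = (1/2)^(37/15) ≈ 0.1809; Cmin,ss = (181/50)·f/(1−f) ≈ 0.799 mg/L.
Difference ≈ 1.571 − 0.799 ≈ 0.772 mg/L.

0.8 mg/L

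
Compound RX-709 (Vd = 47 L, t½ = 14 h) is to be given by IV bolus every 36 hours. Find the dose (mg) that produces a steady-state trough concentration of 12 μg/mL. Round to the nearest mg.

τ/t½ = 36/14 ≈ 2.5714, so f = (1/2)^(36/14) ≈ 0.168238.
Cmin,ss = (D/Vd)·f/(1−f), so D = Cmin,ss·Vd·(1−f)/f.
D = 12 × 47 × (1−f)/f ≈ 12 × 47 × 4.94396 ≈ 2788.39 mg.

2788 mg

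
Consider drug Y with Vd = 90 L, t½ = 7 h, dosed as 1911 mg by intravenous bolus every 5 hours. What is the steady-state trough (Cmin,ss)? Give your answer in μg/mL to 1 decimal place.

Over one 5-h interval, 5/7 ≈ 0.71429 half-lives elapse, leaving f ≈ 0.6095 of each dose.
Each bolus raises the concentration by D/Vd = 1911/90 ≈ 21.233 μg/mL.
Steady-state trough Cmin,ss = C₀·f/(1−f) ≈ 21.233 × 0.6095/0.3905 ≈ 33.141 μg/mL.

33.1 μg/mL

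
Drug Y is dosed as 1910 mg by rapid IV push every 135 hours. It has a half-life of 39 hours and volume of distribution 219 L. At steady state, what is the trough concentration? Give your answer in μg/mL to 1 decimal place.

0.9 μg/mL

τ/t½ = 135/39 ≈ 3.4615, so fraction remaining f = (1/2)^(135/39) ≈ 0.0908.
At steady state, accumulation factor R = 1/(1 − e^(−kτ)) ≈ 1.0999.
Each bolus raises the concentration by D/Vd = 1910/219 ≈ 8.721 μg/mL.
Steady-state peak Cmax,ss = C₀·R ≈ 8.721 × 1.0999 ≈ 9.592 μg/mL.
One interval later, Cmin,ss = Cmax,ss·e^(−kτ) ≈ 9.592 × 0.0908 ≈ 0.871 μg/mL.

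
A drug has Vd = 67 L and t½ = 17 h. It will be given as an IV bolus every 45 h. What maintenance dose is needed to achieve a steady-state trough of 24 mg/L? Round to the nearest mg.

8464 mg

τ/t½ = 45/17 ≈ 2.6471, so f = (1/2)^(45/17) ≈ 0.159645.
Cmin,ss = (D/Vd)·f/(1−f), so D = Cmin,ss·Vd·(1−f)/f.
D = 24 × 67 × (1−f)/f ≈ 24 × 67 × 5.26390 ≈ 8464.35 mg.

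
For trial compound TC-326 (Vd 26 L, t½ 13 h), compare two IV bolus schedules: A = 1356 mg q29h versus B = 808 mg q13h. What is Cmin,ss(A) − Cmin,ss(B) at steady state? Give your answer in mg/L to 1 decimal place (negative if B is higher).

Regimen A: f = (1/2)^(29/13) ≈ 0.2130; Cmin,ss = (1356/26)·f/(1−f) ≈ 14.115 mg/L.
Regimen B: f = (1/2)^(13/13) ≈ 0.5000; Cmin,ss = (808/26)·f/(1−f) ≈ 31.077 mg/L.
Difference ≈ 14.115 − 31.077 ≈ -16.962 mg/L.

-17.0 mg/L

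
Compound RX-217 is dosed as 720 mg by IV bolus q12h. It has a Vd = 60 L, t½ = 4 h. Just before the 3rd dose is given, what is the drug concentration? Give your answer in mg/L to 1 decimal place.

1.7 mg/L

f = (1/2)^(τ/t½) = (1/2)^(12/4) ≈ 0.1250.
C₀ = D/Vd = 720/60 ≈ 12.000 mg/L.
Before the 3rd dose, 2 doses have been given. Superposition: Cmin = C₀·(f + f²).
≈ 12.000 × (0.1250 + 0.0156) ≈ 12.000 × 0.1406 ≈ 1.687 mg/L.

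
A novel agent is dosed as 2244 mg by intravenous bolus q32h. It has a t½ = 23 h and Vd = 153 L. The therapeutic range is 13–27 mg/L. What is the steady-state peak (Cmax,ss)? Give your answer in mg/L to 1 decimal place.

Over one 32-h interval, 32/23 ≈ 1.3913 half-lives elapse, leaving f ≈ 0.3812 of each dose.
Accumulation ratio R = 1/(1 − f) ≈ 1/0.6188 ≈ 1.6160.
Each bolus raises the concentration by D/Vd = 2244/153 ≈ 14.667 mg/L.
Cmax,ss = C₀/(1 − f) ≈ 14.667/0.6188 ≈ 23.702 mg/L.
Peak 23.7 mg/L vs MTC 27 mg/L: below toxic threshold.

23.7 mg/L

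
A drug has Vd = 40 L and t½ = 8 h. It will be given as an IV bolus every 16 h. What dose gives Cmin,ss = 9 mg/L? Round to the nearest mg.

1080 mg

τ/t½ = 16/8 ≈ 2, so f = (1/2)^(16/8) ≈ 0.250000.
Cmin,ss = (D/Vd)·f/(1−f), so D = Cmin,ss·Vd·(1−f)/f.
D = 9 × 40 × (1−f)/f ≈ 9 × 40 × 3.00000 ≈ 1080.00 mg.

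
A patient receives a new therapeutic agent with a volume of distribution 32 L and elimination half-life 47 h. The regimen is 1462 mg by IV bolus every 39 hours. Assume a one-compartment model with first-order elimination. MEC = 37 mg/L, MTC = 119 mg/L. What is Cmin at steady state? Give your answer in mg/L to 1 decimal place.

τ/t½ = 39/47 ≈ 0.82979, so fraction remaining f = (1/2)^(39/47) ≈ 0.5626.
At steady state, accumulation factor R = 1/(1 − e^(−kτ)) ≈ 2.2862.
Single-dose peak C₀ = D/Vd = 1462/32 ≈ 45.688 mg/L.
Steady-state peak Cmax,ss = C₀·R ≈ 45.688 × 2.2862 ≈ 104.452 mg/L.
Steady-state trough Cmin,ss = Cmax,ss·f ≈ 104.452 × 0.5626 ≈ 58.765 mg/L.
Trough 58.8 mg/L vs MEC 37 mg/L: adequate.

58.8 mg/L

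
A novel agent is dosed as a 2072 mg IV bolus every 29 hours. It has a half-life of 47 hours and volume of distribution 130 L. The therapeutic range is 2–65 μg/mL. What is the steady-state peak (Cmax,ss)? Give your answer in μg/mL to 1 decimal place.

Over one 29-h interval, 29/47 ≈ 0.61702 half-lives elapse, leaving f ≈ 0.6520 of each dose.
Accumulation ratio R = 1/(1 − f) ≈ 1/0.3480 ≈ 2.8736.
Single-dose peak C₀ = D/Vd = 2072/130 ≈ 15.938 μg/mL.
Steady-state peak Cmax,ss = C₀·R ≈ 15.938 × 2.8736 ≈ 45.799 μg/mL.
Peak 45.8 μg/mL vs MTC 65 μg/mL: below toxic threshold.

45.8 μg/mL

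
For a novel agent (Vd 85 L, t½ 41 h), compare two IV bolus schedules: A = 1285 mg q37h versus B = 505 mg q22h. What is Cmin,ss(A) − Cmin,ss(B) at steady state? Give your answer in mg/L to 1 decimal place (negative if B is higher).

Regimen A: f = (1/2)^(37/41) ≈ 0.5350; Cmin,ss = (1285/85)·f/(1−f) ≈ 17.393 mg/L.
Regimen B: f = (1/2)^(22/41) ≈ 0.6894; Cmin,ss = (505/85)·f/(1−f) ≈ 13.187 mg/L.
Difference ≈ 17.393 − 13.187 ≈ 4.206 mg/L.

4.2 mg/L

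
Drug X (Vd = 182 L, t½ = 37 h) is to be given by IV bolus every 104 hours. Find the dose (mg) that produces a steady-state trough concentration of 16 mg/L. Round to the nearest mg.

17521 mg

τ/t½ = 104/37 ≈ 2.8108, so f = (1/2)^(104/37) ≈ 0.142515.
Cmin,ss = (D/Vd)·f/(1−f), so D = Cmin,ss·Vd·(1−f)/f.
D = 16 × 182 × (1−f)/f ≈ 16 × 182 × 6.01681 ≈ 17520.95 mg.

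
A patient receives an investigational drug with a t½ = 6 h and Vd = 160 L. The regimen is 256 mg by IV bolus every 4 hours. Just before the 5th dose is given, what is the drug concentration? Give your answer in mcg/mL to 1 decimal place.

f = (1/2)^(τ/t½) = (1/2)^(4/6) ≈ 0.6300.
C₀ = D/Vd = 256/160 ≈ 1.600 mcg/mL.
Before the 5th dose, 4 doses have been given. Superposition: Cmin = C₀·(f + f² + … + f^4).
≈ 1.600 × (0.6300 + 0.3969 + 0.2500 + 0.1575) ≈ 1.600 × 1.4344 ≈ 2.295 mcg/mL.

2.3 mcg/mL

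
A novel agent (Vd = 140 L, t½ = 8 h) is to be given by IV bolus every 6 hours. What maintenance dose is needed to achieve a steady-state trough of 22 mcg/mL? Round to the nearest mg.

τ/t½ = 6/8 ≈ 0.75, so f = (1/2)^(6/8) ≈ 0.594604.
Cmin,ss = (D/Vd)·f/(1−f), so D = Cmin,ss·Vd·(1−f)/f.
D = 22 × 140 × (1−f)/f ≈ 22 × 140 × 0.68179 ≈ 2099.91 mg.

2100 mg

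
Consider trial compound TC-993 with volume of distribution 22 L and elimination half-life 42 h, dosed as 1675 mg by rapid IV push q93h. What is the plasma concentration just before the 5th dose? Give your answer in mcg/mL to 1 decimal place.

f = (1/2)^(τ/t½) = (1/2)^(93/42) ≈ 0.2155.
C₀ = D/Vd = 1675/22 ≈ 76.136 mcg/mL.
Before the 5th dose, 4 doses have been given. Superposition: Cmin = C₀·(f + f² + … + f^4).
≈ 76.136 × (0.2155 + 0.0464 + 0.0100 + 0.0022) ≈ 76.136 × 0.2741 ≈ 20.869 mcg/mL.

20.9 mcg/mL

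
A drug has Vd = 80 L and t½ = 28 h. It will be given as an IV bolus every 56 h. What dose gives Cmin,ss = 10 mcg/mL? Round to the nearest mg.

τ/t½ = 56/28 ≈ 2, so f = (1/2)^(56/28) ≈ 0.250000.
Cmin,ss = (D/Vd)·f/(1−f), so D = Cmin,ss·Vd·(1−f)/f.
D = 10 × 80 × (1−f)/f ≈ 10 × 80 × 3.00000 ≈ 2400.00 mg.

2400 mg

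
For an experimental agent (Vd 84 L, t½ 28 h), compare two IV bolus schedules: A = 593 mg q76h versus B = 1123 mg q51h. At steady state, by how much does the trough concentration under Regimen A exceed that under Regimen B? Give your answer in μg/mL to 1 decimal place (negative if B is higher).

-4.0 μg/mL

Regimen A: f = (1/2)^(76/28) ≈ 0.1524; Cmin,ss = (593/84)·f/(1−f) ≈ 1.269 μg/mL.
Regimen B: f = (1/2)^(51/28) ≈ 0.2829; Cmin,ss = (1123/84)·f/(1−f) ≈ 5.274 μg/mL.
Difference ≈ 1.269 − 5.274 ≈ -4.005 μg/mL.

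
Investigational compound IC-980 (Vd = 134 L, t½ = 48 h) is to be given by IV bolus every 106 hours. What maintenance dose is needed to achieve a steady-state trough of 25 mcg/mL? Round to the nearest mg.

12132 mg

τ/t½ = 106/48 ≈ 2.2083, so f = (1/2)^(106/48) ≈ 0.216384.
Cmin,ss = (D/Vd)·f/(1−f), so D = Cmin,ss·Vd·(1−f)/f.
D = 25 × 134 × (1−f)/f ≈ 25 × 134 × 3.62141 ≈ 12131.72 mg.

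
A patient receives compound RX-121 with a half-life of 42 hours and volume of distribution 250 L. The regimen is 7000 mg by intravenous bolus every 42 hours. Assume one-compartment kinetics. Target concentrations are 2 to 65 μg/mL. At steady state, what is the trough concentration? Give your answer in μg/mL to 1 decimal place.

28.0 μg/mL

The dosing interval is 1 half-life, so f = 2^(−1) = 0.5.
Accumulation ratio R = 1/(1 − f) = 1/0.5 = 2/1.
Single-dose peak C₀ = D/Vd = 7000/250 = 28 μg/mL.
Steady-state peak Cmax,ss = C₀·R = 28 × 2/1 ≈ 56.000 μg/mL.
Steady-state trough Cmin,ss = Cmax,ss·f ≈ 56.000 × 0.5 ≈ 28.000 μg/mL.
Trough 28.0 μg/mL vs MEC 2 μg/mL: adequate.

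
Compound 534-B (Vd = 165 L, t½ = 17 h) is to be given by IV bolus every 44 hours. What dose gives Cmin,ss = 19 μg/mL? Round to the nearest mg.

τ/t½ = 44/17 ≈ 2.5882, so f = (1/2)^(44/17) ≈ 0.166289.
Cmin,ss = (D/Vd)·f/(1−f), so D = Cmin,ss·Vd·(1−f)/f.
D = 19 × 165 × (1−f)/f ≈ 19 × 165 × 5.01363 ≈ 15717.73 mg.

15718 mg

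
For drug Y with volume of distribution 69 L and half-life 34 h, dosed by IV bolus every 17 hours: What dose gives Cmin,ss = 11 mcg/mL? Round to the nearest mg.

τ/t½ = 17/34 ≈ 0.5, so f = (1/2)^(17/34) ≈ 0.707107.
Cmin,ss = (D/Vd)·f/(1−f), so D = Cmin,ss·Vd·(1−f)/f.
D = 11 × 69 × (1−f)/f ≈ 11 × 69 × 0.41421 ≈ 314.39 mg.

314 mg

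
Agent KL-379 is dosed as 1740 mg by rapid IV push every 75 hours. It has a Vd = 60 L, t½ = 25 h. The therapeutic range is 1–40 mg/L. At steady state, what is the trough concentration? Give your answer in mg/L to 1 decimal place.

τ = 75 h = 3 half-lives, so f = (1/2)^3 = 0.125.
Accumulation ratio R = 1/(1 − f) = 1/0.875 = 8/7.
Single-dose peak C₀ = D/Vd = 1740/60 = 29 mg/L.
Steady-state peak Cmax,ss = C₀·R = 29 × 8/7 ≈ 33.143 mg/L.
Steady-state trough Cmin,ss = Cmax,ss·f ≈ 33.143 × 0.125 ≈ 4.143 mg/L.
Trough 4.1 mg/L vs MEC 1 mg/L: adequate.

4.1 mg/L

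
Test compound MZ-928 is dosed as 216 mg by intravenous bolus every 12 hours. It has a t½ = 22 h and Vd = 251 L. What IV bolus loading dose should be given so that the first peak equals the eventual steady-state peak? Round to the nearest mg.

f = (1/2)^(12/22) ≈ 0.685175; accumulation ratio R = 1/(1−f) ≈ 3.17637.
Loading dose to hit Cmax,ss on first dose: D_load = D_maint·R ≈ 216 × 3.17637 ≈ 686.10 mg.

686 mg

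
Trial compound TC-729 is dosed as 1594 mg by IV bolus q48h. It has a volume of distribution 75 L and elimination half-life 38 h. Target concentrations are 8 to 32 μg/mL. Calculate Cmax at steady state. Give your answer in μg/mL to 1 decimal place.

36.4 μg/mL

k = ln2/t½ = ln2/38 ≈ 0.018241 h⁻¹; fraction remaining f = e^(−kτ) = e^(−0.018241×48) ≈ 0.4166.
Accumulation ratio R = 1/(1 − f) ≈ 1/0.5834 ≈ 1.7141.
Each bolus raises the concentration by D/Vd = 1594/75 ≈ 21.253 μg/mL.
Steady-state peak Cmax,ss = C₀·R ≈ 21.253 × 1.7141 ≈ 36.430 μg/mL.
Peak 36.4 μg/mL vs MTC 32 μg/mL: exceeds toxic threshold.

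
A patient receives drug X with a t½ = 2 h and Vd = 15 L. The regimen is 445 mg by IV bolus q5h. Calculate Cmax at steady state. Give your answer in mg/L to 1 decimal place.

k = ln2/t½ = ln2/2 ≈ 0.346574 h⁻¹; fraction remaining f = e^(−kτ) = e^(−0.346574×5) ≈ 0.1768.
At steady state, accumulation factor R = 1/(1 − e^(−kτ)) ≈ 1.2148.
Single-dose peak C₀ = D/Vd = 445/15 ≈ 29.667 mg/L.
Cmax,ss = C₀/(1 − f) ≈ 29.667/0.8232 ≈ 36.039 mg/L.

36.0 mg/L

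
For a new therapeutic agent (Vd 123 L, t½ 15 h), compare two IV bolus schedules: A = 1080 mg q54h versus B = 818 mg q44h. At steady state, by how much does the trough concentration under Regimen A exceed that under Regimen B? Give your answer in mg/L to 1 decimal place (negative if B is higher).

Regimen A: f = (1/2)^(54/15) ≈ 0.0825; Cmin,ss = (1080/123)·f/(1−f) ≈ 0.790 mg/L.
Regimen B: f = (1/2)^(44/15) ≈ 0.1309; Cmin,ss = (818/123)·f/(1−f) ≈ 1.002 mg/L.
Difference ≈ 0.790 − 1.002 ≈ -0.212 mg/L.

-0.2 mg/L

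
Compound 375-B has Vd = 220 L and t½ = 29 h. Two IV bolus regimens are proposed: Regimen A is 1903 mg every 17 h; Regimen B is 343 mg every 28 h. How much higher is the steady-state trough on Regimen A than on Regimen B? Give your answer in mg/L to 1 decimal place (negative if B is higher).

Regimen A: f = (1/2)^(17/29) ≈ 0.6661; Cmin,ss = (1903/220)·f/(1−f) ≈ 17.256 mg/L.
Regimen B: f = (1/2)^(28/29) ≈ 0.5121; Cmin,ss = (343/220)·f/(1−f) ≈ 1.636 mg/L.
Difference ≈ 17.256 − 1.636 ≈ 15.620 mg/L.

15.6 mg/L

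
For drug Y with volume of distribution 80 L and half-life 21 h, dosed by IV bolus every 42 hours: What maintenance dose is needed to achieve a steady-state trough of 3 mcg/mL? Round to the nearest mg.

720 mg

τ/t½ = 42/21 ≈ 2, so f = (1/2)^(42/21) ≈ 0.250000.
Cmin,ss = (D/Vd)·f/(1−f), so D = Cmin,ss·Vd·(1−f)/f.
D = 3 × 80 × (1−f)/f ≈ 3 × 80 × 3.00000 ≈ 720.00 mg.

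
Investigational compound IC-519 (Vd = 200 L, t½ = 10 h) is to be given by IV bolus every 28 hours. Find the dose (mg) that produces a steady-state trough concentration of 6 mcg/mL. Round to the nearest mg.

7157 mg

τ/t½ = 28/10 ≈ 2.8, so f = (1/2)^(28/10) ≈ 0.143587.
Cmin,ss = (D/Vd)·f/(1−f), so D = Cmin,ss·Vd·(1−f)/f.
D = 6 × 200 × (1−f)/f ≈ 6 × 200 × 5.96442 ≈ 7157.30 mg.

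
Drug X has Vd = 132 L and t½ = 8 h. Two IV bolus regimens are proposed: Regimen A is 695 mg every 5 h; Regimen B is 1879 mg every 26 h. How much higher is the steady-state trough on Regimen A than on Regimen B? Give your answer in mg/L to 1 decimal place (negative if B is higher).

8.0 mg/L

Regimen A: f = (1/2)^(5/8) ≈ 0.6484; Cmin,ss = (695/132)·f/(1−f) ≈ 9.710 mg/L.
Regimen B: f = (1/2)^(26/8) ≈ 0.1051; Cmin,ss = (1879/132)·f/(1−f) ≈ 1.672 mg/L.
Difference ≈ 9.710 − 1.672 ≈ 8.038 mg/L.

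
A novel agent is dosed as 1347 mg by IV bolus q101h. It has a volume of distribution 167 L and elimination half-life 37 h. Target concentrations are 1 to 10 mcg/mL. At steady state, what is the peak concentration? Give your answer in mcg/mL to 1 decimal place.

9.5 mcg/mL

τ/t½ = 101/37 ≈ 2.7297, so fraction remaining f = (1/2)^(101/37) ≈ 0.1508.
Accumulation ratio R = 1/(1 − f) ≈ 1/0.8492 ≈ 1.1776.
Single-dose peak C₀ = D/Vd = 1347/167 ≈ 8.066 mcg/mL.
Cmax,ss = C₀/(1 − f) ≈ 8.066/0.8492 ≈ 9.498 mcg/mL.
Peak 9.5 mcg/mL vs MTC 10 mcg/mL: below toxic threshold.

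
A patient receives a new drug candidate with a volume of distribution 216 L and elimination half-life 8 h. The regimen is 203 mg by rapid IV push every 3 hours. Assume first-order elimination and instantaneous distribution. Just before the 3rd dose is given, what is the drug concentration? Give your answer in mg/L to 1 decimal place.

1.3 mg/L

f = (1/2)^(τ/t½) = (1/2)^(3/8) ≈ 0.7711.
C₀ = D/Vd = 203/216 ≈ 0.940 mg/L.
Before the 3rd dose, 2 doses have been given. Superposition: Cmin = C₀·(f + f²).
≈ 0.940 × (0.7711 + 0.5946) ≈ 0.940 × 1.3657 ≈ 1.284 mg/L.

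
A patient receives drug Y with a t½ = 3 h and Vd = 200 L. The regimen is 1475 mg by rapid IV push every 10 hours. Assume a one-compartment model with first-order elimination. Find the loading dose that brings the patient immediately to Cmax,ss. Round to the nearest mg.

1637 mg

f = (1/2)^(10/3) ≈ 0.099213; accumulation ratio R = 1/(1−f) ≈ 1.11014.
Loading dose to hit Cmax,ss on first dose: D_load = D_maint·R ≈ 1475 × 1.11014 ≈ 1637.46 mg.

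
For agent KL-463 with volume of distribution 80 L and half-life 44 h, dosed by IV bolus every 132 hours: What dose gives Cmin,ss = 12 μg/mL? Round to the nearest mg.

τ/t½ = 132/44 ≈ 3, so f = (1/2)^(132/44) ≈ 0.125000.
Cmin,ss = (D/Vd)·f/(1−f), so D = Cmin,ss·Vd·(1−f)/f.
D = 12 × 80 × (1−f)/f ≈ 12 × 80 × 7.00000 ≈ 6720.00 mg.

6720 mg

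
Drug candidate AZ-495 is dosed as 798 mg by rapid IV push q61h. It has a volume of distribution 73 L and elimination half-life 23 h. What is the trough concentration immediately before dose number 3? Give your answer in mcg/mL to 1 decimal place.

f = (1/2)^(τ/t½) = (1/2)^(61/23) ≈ 0.1591.
C₀ = D/Vd = 798/73 ≈ 10.932 mcg/mL.
Before the 3rd dose, 2 doses have been given. Superposition: Cmin = C₀·(f + f²).
≈ 10.932 × (0.1591 + 0.0253) ≈ 10.932 × 0.1844 ≈ 2.016 mcg/mL.

2.0 mcg/mL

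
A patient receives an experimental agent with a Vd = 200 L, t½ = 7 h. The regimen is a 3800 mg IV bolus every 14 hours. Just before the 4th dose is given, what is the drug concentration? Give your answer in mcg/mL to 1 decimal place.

f = (1/2)^(τ/t½) = (1/2)^(14/7) ≈ 0.2500.
C₀ = D/Vd = 3800/200 ≈ 19.000 mcg/mL.
Before the 4th dose, 3 doses have been given. Superposition: Cmin = C₀·(f + f² + … + f^3).
≈ 19.000 × (0.2500 + 0.0625 + 0.0156) ≈ 19.000 × 0.3281 ≈ 6.234 mcg/mL.

6.2 mcg/mL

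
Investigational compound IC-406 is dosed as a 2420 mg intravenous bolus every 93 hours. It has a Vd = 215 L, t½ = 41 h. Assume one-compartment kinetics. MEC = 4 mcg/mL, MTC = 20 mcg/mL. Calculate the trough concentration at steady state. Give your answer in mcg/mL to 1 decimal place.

2.9 mcg/mL

Over one 93-h interval, 93/41 ≈ 2.2683 half-lives elapse, leaving f ≈ 0.2076 of each dose.
Each bolus raises the concentration by D/Vd = 2420/215 ≈ 11.256 mcg/mL.
Steady-state trough Cmin,ss = C₀·f/(1−f) ≈ 11.256 × 0.2076/0.7924 ≈ 2.949 mcg/mL.
Trough 2.9 mcg/mL vs MEC 4 mcg/mL: subtherapeutic.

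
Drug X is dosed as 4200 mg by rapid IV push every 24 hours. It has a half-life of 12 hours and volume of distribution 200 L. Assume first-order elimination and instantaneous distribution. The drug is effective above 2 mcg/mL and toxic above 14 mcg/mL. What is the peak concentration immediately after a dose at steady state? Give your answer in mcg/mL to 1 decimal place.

28.0 mcg/mL

τ = 24 h = 2 half-lives, so f = (1/2)^2 = 0.25.
At steady state, R = 1/(1 − 0.25) = 4/3.
Single-dose peak C₀ = D/Vd = 4200/200 = 21 mcg/mL.
Steady-state peak Cmax,ss = C₀·R = 21 × 4/3 ≈ 28.000 mcg/mL.
Peak 28.0 mcg/mL vs MTC 14 mcg/mL: exceeds toxic threshold.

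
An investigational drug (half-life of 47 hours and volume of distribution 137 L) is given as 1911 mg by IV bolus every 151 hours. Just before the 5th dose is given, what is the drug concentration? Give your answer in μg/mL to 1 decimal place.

f = (1/2)^(τ/t½) = (1/2)^(151/47) ≈ 0.1079.
C₀ = D/Vd = 1911/137 ≈ 13.949 μg/mL.
Before the 5th dose, 4 doses have been given. Superposition: Cmin = C₀·(f + f² + … + f^4).
≈ 13.949 × (0.1079 + 0.0116 + 0.0013 + 0.0001) ≈ 13.949 × 0.1209 ≈ 1.686 μg/mL.

1.7 μg/mL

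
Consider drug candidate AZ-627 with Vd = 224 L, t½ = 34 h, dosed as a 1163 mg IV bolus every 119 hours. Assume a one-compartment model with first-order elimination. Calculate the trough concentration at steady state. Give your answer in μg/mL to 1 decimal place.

Over one 119-h interval, 119/34 ≈ 3.5 half-lives elapse, leaving f ≈ 0.0884 of each dose.
At steady state, accumulation factor R = 1/(1 − e^(−kτ)) ≈ 1.0970.
Single-dose peak C₀ = D/Vd = 1163/224 ≈ 5.192 μg/mL.
Steady-state peak Cmax,ss = C₀·R ≈ 5.192 × 1.0970 ≈ 5.696 μg/mL.
Steady-state trough Cmin,ss = Cmax,ss·f ≈ 5.696 × 0.0884 ≈ 0.504 μg/mL.

0.5 μg/mL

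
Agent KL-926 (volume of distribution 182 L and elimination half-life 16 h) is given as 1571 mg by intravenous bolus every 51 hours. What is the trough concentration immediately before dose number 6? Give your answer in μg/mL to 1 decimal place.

f = (1/2)^(τ/t½) = (1/2)^(51/16) ≈ 0.1098.
C₀ = D/Vd = 1571/182 ≈ 8.632 μg/mL.
Before the 6th dose, 5 doses have been given. Superposition: Cmin = C₀·(f + f² + … + f^5).
≈ 8.632 × (0.1098 + 0.0121 + 0.0013 + 0.0001 + 0.0000) ≈ 8.632 × 0.1233 ≈ 1.064 μg/mL.

1.1 μg/mL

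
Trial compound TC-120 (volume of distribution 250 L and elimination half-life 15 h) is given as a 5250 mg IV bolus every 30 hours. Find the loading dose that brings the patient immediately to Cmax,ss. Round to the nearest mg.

f = (1/2)^(30/15) ≈ 0.250000; accumulation ratio R = 1/(1−f) ≈ 1.33333.
Loading dose to hit Cmax,ss on first dose: D_load = D_maint·R ≈ 5250 × 1.33333 ≈ 6999.98 mg.

7000 mg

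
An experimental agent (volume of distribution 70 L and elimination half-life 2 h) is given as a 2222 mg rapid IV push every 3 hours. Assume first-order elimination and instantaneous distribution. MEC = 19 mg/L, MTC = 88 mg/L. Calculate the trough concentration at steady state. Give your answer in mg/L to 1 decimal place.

τ/t½ = 3/2 ≈ 1.5, so fraction remaining f = (1/2)^(3/2) ≈ 0.3536.
At steady state, accumulation factor R = 1/(1 − e^(−kτ)) ≈ 1.5470.
Each bolus raises the concentration by D/Vd = 2222/70 ≈ 31.743 mg/L.
Steady-state peak Cmax,ss = C₀·R ≈ 31.743 × 1.5470 ≈ 49.106 mg/L.
One interval later, Cmin,ss = Cmax,ss·e^(−kτ) ≈ 49.106 × 0.3536 ≈ 17.364 mg/L.
Trough 17.4 mg/L vs MEC 19 mg/L: subtherapeutic.

17.4 mg/L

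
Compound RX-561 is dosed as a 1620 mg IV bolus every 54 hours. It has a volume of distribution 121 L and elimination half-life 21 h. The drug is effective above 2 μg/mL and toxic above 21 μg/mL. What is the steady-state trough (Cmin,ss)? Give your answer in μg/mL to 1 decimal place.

2.7 μg/mL

τ/t½ = 54/21 ≈ 2.5714, so fraction remaining f = (1/2)^(54/21) ≈ 0.1682.
At steady state, accumulation factor R = 1/(1 − e^(−kτ)) ≈ 1.2022.
Single-dose peak C₀ = D/Vd = 1620/121 ≈ 13.388 μg/mL.
Cmax,ss = C₀/(1 − f) ≈ 13.388/0.8318 ≈ 16.095 μg/mL.
One interval later, Cmin,ss = Cmax,ss·e^(−kτ) ≈ 16.095 × 0.1682 ≈ 2.707 μg/mL.
Trough 2.7 μg/mL vs MEC 2 μg/mL: adequate.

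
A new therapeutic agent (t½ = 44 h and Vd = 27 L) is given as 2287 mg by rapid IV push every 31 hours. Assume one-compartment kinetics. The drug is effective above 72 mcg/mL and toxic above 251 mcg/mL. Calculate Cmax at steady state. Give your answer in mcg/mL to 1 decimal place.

219.2 mcg/mL

k = ln2/t½ = ln2/44 ≈ 0.015753 h⁻¹; fraction remaining f = e^(−kτ) = e^(−0.015753×31) ≈ 0.6136.
At steady state, accumulation factor R = 1/(1 − e^(−kτ)) ≈ 2.5880.
Each bolus raises the concentration by D/Vd = 2287/27 ≈ 84.704 mcg/mL.
Steady-state peak Cmax,ss = C₀·R ≈ 84.704 × 2.5880 ≈ 219.214 mcg/mL.
Peak 219.2 mcg/mL vs MTC 251 mcg/mL: below toxic threshold.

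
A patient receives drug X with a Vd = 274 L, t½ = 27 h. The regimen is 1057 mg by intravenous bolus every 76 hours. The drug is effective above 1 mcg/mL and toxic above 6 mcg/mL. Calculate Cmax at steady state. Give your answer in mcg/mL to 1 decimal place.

k = ln2/t½ = ln2/27 ≈ 0.025672 h⁻¹; fraction remaining f = e^(−kτ) = e^(−0.025672×76) ≈ 0.1421.
At steady state, accumulation factor R = 1/(1 − e^(−kτ)) ≈ 1.1656.
Single-dose peak C₀ = D/Vd = 1057/274 ≈ 3.858 mcg/mL.
Steady-state peak Cmax,ss = C₀·R ≈ 3.858 × 1.1656 ≈ 4.497 mcg/mL.
Peak 4.5 mcg/mL vs MTC 6 mcg/mL: below toxic threshold.

4.5 mcg/mL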